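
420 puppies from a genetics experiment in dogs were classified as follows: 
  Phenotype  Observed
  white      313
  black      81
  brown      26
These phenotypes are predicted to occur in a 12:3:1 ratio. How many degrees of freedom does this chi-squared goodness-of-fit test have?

2

A goodness-of-fit test with 3 phenotype classes has df = 3 − 1 = 2.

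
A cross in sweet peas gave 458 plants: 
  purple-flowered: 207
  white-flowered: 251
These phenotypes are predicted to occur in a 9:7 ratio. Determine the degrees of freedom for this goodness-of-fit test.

A goodness-of-fit test with 2 phenotype classes has df = 2 − 1 = 1.

1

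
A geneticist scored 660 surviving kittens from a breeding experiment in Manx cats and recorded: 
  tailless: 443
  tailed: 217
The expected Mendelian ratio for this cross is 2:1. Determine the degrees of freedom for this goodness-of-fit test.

1

A goodness-of-fit test with 2 phenotype classes has df = 2 − 1 = 1.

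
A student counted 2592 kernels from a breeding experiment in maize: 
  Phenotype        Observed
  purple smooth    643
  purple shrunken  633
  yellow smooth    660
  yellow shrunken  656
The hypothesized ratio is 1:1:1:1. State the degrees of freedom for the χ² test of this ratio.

3

A goodness-of-fit test with 4 phenotype classes has df = 4 − 1 = 3.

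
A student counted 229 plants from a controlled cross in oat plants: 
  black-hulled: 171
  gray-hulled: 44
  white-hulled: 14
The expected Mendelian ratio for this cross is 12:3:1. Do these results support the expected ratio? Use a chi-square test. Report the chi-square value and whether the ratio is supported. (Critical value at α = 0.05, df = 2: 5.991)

Under the 12:3:1 hypothesis (Σ ratio = 16, N = 229):
  black-hulled: 229 × 12/16 = 171.75
  gray-hulled: 229 × 3/16 = 42.9375
  white-hulled: 229 × 1/16 = 14.3125
χ² = Σ (O − E)² / E
  black-hulled: (171 − 171.75)² / 171.75 = 0.0033
  gray-hulled: (44 − 42.9375)² / 42.9375 = 0.0263
  white-hulled: (14 − 14.3125)² / 14.3125 = 0.0068
χ² = 0.0033 + 0.0263 + 0.0068 = 0.0364 ≈ 0.036
Degrees of freedom = 3 − 1 = 2; critical value at α = 0.05 is 5.991.
Since 0.036 < 5.991, we fail to reject the null hypothesis — the data are consistent with the 12:3:1 ratio.

0.036; consistent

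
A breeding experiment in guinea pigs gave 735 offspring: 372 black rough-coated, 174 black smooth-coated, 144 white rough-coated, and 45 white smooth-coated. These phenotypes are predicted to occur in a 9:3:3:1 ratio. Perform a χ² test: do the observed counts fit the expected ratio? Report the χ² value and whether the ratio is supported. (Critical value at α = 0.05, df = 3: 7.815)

Under the 9:3:3:1 hypothesis (Σ ratio = 16, N = 735):
  black rough-coated: 735 × 9/16 = 413.4375
  black smooth-coated: 735 × 3/16 = 137.8125
  white rough-coated: 735 × 3/16 = 137.8125
  white smooth-coated: 735 × 1/16 = 45.9375
χ² = Σ (O − E)² / E
  black rough-coated: (372 − 413.4375)² / 413.4375 = 4.1531
  black smooth-coated: (174 − 137.8125)² / 137.8125 = 9.5023
  white rough-coated: (144 − 137.8125)² / 137.8125 = 0.2778
  white smooth-coated: (45 − 45.9375)² / 45.9375 = 0.0191
χ² = 4.1531 + 9.5023 + 0.2778 + 0.0191 = 13.9523 ≈ 13.952
Degrees of freedom = 4 − 1 = 3; critical value at α = 0.05 is 7.815.
Since 13.952 > 7.815, we reject the null hypothesis — the data do not fit the 9:3:3:1 ratio.

13.952; not consistent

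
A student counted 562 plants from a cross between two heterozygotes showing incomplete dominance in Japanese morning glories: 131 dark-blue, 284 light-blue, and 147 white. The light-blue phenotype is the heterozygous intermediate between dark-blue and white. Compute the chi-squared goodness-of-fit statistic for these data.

0.975

With incomplete dominance, a heterozygote × heterozygote cross gives a 1:2:1 phenotypic ratio.
Total ratio parts = 4. Expected numbers out of 562:
  dark-blue: 562 × 1/4 = 140.5
  light-blue: 562 × 2/4 = 281
  white: 562 × 1/4 = 140.5
χ² = Σ (O − E)² / E
  dark-blue: (131 − 140.5)² / 140.5 = 0.6423
  light-blue: (284 − 281)² / 281 = 0.0320
  white: (147 − 140.5)² / 140.5 = 0.3007
χ² = 0.6423 + 0.0320 + 0.3007 = 0.975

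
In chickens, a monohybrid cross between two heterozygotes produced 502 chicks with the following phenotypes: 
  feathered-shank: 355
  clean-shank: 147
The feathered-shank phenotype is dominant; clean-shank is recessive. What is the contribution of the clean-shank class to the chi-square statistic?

3.683

For a monohybrid cross between heterozygotes with complete dominance, the expected phenotypic ratio is 3:1.
Under the 3:1 hypothesis (Σ ratio = 4, N = 502):
  feathered-shank: 502 × 3/4 = 376.5
  clean-shank: 502 × 1/4 = 125.5
Contribution of clean-shank: (147 − 125.5)² / 125.5 = 3.6833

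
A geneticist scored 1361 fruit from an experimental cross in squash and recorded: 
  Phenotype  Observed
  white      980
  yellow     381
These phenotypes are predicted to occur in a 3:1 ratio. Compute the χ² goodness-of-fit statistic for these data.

The 3:1 ratio has 4 parts, so with N = 1361 the expected counts are:
  white: 1361 × 3/4 = 1020.75
  yellow: 1361 × 1/4 = 340.25
χ² = Σ (O − E)² / E
  white: (980 − 1020.75)² / 1020.75 = 1.6268
  yellow: (381 − 340.25)² / 340.25 = 4.8804
χ² = 1.6268 + 4.8804 = 6.5072 ≈ 6.507

6.507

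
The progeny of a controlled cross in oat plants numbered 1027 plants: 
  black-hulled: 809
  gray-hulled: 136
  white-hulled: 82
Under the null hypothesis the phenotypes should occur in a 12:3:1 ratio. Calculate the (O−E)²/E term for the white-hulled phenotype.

4.943

Under the 12:3:1 hypothesis (Σ ratio = 16, N = 1027):
  black-hulled: 1027 × 12/16 = 770.25
  gray-hulled: 1027 × 3/16 = 192.5625
  white-hulled: 1027 × 1/16 = 64.1875
Contribution of white-hulled: (82 − 64.1875)² / 64.1875 = 4.9431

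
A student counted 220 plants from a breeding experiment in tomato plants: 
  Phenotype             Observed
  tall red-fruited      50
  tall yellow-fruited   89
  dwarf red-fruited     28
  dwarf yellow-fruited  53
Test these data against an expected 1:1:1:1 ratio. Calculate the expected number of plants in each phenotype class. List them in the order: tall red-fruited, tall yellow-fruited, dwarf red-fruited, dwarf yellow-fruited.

The 1:1:1:1 ratio has 4 parts, so with N = 220 the expected counts are:
  tall red-fruited: 220 × 1/4 = 55
  tall yellow-fruited: 220 × 1/4 = 55
  dwarf red-fruited: 220 × 1/4 = 55
  dwarf yellow-fruited: 220 × 1/4 = 55

55, 55, 55, 55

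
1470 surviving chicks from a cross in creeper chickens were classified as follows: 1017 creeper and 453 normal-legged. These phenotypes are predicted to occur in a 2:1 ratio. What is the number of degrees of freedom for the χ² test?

A goodness-of-fit test with 2 phenotype classes has df = 2 − 1 = 1.

1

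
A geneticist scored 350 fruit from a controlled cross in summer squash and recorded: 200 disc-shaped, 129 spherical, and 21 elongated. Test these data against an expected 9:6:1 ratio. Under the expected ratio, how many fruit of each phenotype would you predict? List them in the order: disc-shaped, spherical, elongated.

Total ratio parts = 16. Expected numbers out of 350:
  disc-shaped: 350 × 9/16 = 196.875
  spherical: 350 × 6/16 = 131.25
  elongated: 350 × 1/16 = 21.875

196.875, 131.25, 21.875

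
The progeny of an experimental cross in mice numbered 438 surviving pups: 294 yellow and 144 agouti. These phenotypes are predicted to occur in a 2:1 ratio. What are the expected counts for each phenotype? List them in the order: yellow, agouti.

292, 146

Total ratio parts = 3. Expected numbers out of 438:
  yellow: 438 × 2/3 = 292
  agouti: 438 × 1/3 = 146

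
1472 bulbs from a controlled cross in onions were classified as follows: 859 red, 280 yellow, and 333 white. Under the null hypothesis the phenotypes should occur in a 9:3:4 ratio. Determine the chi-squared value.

Under the 9:3:4 hypothesis (Σ ratio = 16, N = 1472):
  red: 1472 × 9/16 = 828
  yellow: 1472 × 3/16 = 276
  white: 1472 × 4/16 = 368
χ² = Σ (O − E)² / E
  red: (859 − 828)² / 828 = 1.1606
  yellow: (280 − 276)² / 276 = 0.0580
  white: (333 − 368)² / 368 = 3.3288
χ² = 1.1606 + 0.0580 + 3.3288 = 4.5474 ≈ 4.547

4.547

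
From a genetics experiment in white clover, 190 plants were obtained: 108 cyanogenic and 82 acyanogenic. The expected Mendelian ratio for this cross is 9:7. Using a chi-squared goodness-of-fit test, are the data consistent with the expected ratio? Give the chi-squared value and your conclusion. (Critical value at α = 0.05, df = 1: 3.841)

0.027; consistent

Under the 9:7 hypothesis (Σ ratio = 16, N = 190):
  cyanogenic: 190 × 9/16 = 106.875
  acyanogenic: 190 × 7/16 = 83.125
χ² = Σ (O − E)² / E
  cyanogenic: (108 − 106.875)² / 106.875 = 0.0118
  acyanogenic: (82 − 83.125)² / 83.125 = 0.0152
χ² = 0.0118 + 0.0152 = 0.027
Degrees of freedom = 2 − 1 = 1; critical value at α = 0.05 is 3.841.
Since 0.027 < 3.841, we fail to reject the null hypothesis — the data are consistent with the 9:7 ratio.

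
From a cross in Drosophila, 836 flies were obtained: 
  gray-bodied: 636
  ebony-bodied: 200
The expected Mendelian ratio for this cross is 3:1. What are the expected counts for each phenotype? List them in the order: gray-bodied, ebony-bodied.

627, 209

Under the 3:1 hypothesis (Σ ratio = 4, N = 836):
  gray-bodied: 836 × 3/4 = 627
  ebony-bodied: 836 × 1/4 = 209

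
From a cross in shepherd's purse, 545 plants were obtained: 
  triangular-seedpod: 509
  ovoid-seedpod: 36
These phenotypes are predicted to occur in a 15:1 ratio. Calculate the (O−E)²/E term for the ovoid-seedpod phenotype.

0.110

Under the 15:1 hypothesis (Σ ratio = 16, N = 545):
  triangular-seedpod: 545 × 15/16 = 510.9375
  ovoid-seedpod: 545 × 1/16 = 34.0625
Contribution of ovoid-seedpod: (36 − 34.0625)² / 34.0625 = 0.1102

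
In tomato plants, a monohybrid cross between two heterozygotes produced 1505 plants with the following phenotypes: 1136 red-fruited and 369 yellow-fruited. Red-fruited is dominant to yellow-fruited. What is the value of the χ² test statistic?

0.186

For a monohybrid cross between heterozygotes with complete dominance, the expected phenotypic ratio is 3:1.
Expected counts for N = 1505 under a 3:1 ratio (total parts = 4):
  red-fruited: 1505 × 3/4 = 1128.75
  yellow-fruited: 1505 × 1/4 = 376.25
χ² = Σ (O − E)² / E
  red-fruited: (1136 − 1128.75)² / 1128.75 = 0.0466
  yellow-fruited: (369 − 376.25)² / 376.25 = 0.1397
χ² = 0.0466 + 0.1397 = 0.1863 ≈ 0.186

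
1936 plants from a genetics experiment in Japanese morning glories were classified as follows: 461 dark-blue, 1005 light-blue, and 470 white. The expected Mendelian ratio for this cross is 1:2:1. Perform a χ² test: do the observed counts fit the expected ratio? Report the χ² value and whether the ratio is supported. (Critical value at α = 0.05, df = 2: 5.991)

2.912; consistent

The 1:2:1 ratio has 4 parts, so with N = 1936 the expected counts are:
  dark-blue: 1936 × 1/4 = 484
  light-blue: 1936 × 2/4 = 968
  white: 1936 × 1/4 = 484
χ² = Σ (O − E)² / E
  dark-blue: (461 − 484)² / 484 = 1.0930
  light-blue: (1005 − 968)² / 968 = 1.4143
  white: (470 − 484)² / 484 = 0.4050
χ² = 1.0930 + 1.4143 + 0.4050 = 2.9123 ≈ 2.912
Degrees of freedom = 3 − 1 = 2; critical value at α = 0.05 is 5.991.
Since 2.912 < 5.991, we fail to reject the null hypothesis — the data are consistent with the 1:2:1 ratio.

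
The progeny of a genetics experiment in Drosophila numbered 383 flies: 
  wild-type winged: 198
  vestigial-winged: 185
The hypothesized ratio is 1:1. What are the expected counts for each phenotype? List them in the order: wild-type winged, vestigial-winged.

The 1:1 ratio has 2 parts, so with N = 383 the expected counts are:
  wild-type winged: 383 × 1/2 = 191.5
  vestigial-winged: 383 × 1/2 = 191.5

191.5, 191.5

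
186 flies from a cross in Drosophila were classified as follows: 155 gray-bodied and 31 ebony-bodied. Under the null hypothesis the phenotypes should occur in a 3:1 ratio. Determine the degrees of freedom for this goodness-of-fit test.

1

A goodness-of-fit test with 2 phenotype classes has df = 2 − 1 = 1.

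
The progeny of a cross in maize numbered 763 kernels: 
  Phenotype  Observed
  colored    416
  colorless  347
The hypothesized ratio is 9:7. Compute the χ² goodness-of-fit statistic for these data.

0.926

Expected counts for N = 763 under a 9:7 ratio (total parts = 16):
  colored: 763 × 9/16 = 429.1875
  colorless: 763 × 7/16 = 333.8125
χ² = Σ (O − E)² / E
  colored: (416 − 429.1875)² / 429.1875 = 0.4052
  colorless: (347 − 333.8125)² / 333.8125 = 0.5210
χ² = 0.4052 + 0.5210 = 0.9262 ≈ 0.926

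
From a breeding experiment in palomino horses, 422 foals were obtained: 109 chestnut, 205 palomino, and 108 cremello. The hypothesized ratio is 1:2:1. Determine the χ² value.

0.346

Expected counts for N = 422 under a 1:2:1 ratio (total parts = 4):
  chestnut: 422 × 1/4 = 105.5
  palomino: 422 × 2/4 = 211
  cremello: 422 × 1/4 = 105.5
χ² = Σ (O − E)² / E
  chestnut: (109 − 105.5)² / 105.5 = 0.1161
  palomino: (205 − 211)² / 211 = 0.1706
  cremello: (108 − 105.5)² / 105.5 = 0.0592
χ² = 0.1161 + 0.1706 + 0.0592 = 0.3459 ≈ 0.346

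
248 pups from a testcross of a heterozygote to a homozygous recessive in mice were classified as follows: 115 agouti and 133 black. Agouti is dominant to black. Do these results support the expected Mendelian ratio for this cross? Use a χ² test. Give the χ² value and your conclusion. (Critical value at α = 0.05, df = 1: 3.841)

A testcross of a heterozygote (Aa × aa) gives a 1:1 phenotypic ratio.
Under the 1:1 hypothesis (Σ ratio = 2, N = 248):
  agouti: 248 × 1/2 = 124
  black: 248 × 1/2 = 124
χ² = Σ (O − E)² / E
  agouti: (115 − 124)² / 124 = 0.6532
  black: (133 − 124)² / 124 = 0.6532
χ² = 0.6532 + 0.6532 = 1.3064 ≈ 1.306
Degrees of freedom = 2 − 1 = 1; critical value at α = 0.05 is 3.841.
Since 1.306 < 3.841, we fail to reject the null hypothesis — the data are consistent with the 1:1 ratio.

1.306; consistent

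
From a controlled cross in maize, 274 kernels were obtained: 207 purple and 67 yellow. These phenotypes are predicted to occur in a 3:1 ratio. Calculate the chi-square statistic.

Under the 3:1 hypothesis (Σ ratio = 4, N = 274):
  purple: 274 × 3/4 = 205.5
  yellow: 274 × 1/4 = 68.5
χ² = Σ (O − E)² / E
  purple: (207 − 205.5)² / 205.5 = 0.0109
  yellow: (67 − 68.5)² / 68.5 = 0.0328
χ² = 0.0109 + 0.0328 = 0.0437 ≈ 0.044

0.044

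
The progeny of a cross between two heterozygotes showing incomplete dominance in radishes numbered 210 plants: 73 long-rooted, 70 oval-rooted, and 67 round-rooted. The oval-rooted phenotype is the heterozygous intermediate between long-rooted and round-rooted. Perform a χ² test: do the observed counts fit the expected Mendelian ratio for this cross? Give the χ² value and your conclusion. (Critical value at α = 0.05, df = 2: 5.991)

With incomplete dominance, a heterozygote × heterozygote cross gives a 1:2:1 phenotypic ratio.
The 1:2:1 ratio has 4 parts, so with N = 210 the expected counts are:
  long-rooted: 210 × 1/4 = 52.5
  oval-rooted: 210 × 2/4 = 105
  round-rooted: 210 × 1/4 = 52.5
χ² = Σ (O − E)² / E
  long-rooted: (73 − 52.5)² / 52.5 = 8.0048
  oval-rooted: (70 − 105)² / 105 = 11.6667
  round-rooted: (67 − 52.5)² / 52.5 = 4.0048
χ² = 8.0048 + 11.6667 + 4.0048 = 23.6763 ≈ 23.676
Degrees of freedom = 3 − 1 = 2; critical value at α = 0.05 is 5.991.
Since 23.676 > 5.991, we reject the null hypothesis — the data do not fit the 1:2:1 ratio.

23.676; not consistent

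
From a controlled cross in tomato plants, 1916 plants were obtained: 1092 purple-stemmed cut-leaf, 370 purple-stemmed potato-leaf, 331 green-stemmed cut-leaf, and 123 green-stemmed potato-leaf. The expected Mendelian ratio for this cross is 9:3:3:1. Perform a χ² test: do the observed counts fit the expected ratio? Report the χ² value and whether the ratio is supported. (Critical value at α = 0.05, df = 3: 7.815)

Expected counts for N = 1916 under a 9:3:3:1 ratio (total parts = 16):
  purple-stemmed cut-leaf: 1916 × 9/16 = 1077.75
  purple-stemmed potato-leaf: 1916 × 3/16 = 359.25
  green-stemmed cut-leaf: 1916 × 3/16 = 359.25
  green-stemmed potato-leaf: 1916 × 1/16 = 119.75
χ² = Σ (O − E)² / E
  purple-stemmed cut-leaf: (1092 − 1077.75)² / 1077.75 = 0.1884
  purple-stemmed potato-leaf: (370 − 359.25)² / 359.25 = 0.3217
  green-stemmed cut-leaf: (331 − 359.25)² / 359.25 = 2.2215
  green-stemmed potato-leaf: (123 − 119.75)² / 119.75 = 0.0882
χ² = 0.1884 + 0.3217 + 2.2215 + 0.0882 = 2.8198 ≈ 2.820
Degrees of freedom = 4 − 1 = 3; critical value at α = 0.05 is 7.815.
Since 2.820 < 7.815, we fail to reject the null hypothesis — the data are consistent with the 9:3:3:1 ratio.

2.820; consistent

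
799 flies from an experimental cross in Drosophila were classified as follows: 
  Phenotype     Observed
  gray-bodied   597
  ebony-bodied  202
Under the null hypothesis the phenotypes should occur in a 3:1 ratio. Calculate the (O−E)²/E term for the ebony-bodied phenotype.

Total ratio parts = 4. Expected numbers out of 799:
  gray-bodied: 799 × 3/4 = 599.25
  ebony-bodied: 799 × 1/4 = 199.75
Contribution of ebony-bodied: (202 − 199.75)² / 199.75 = 0.0253

0.025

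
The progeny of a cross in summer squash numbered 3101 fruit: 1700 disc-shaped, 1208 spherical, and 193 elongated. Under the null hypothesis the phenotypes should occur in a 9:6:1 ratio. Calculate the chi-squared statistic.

2.880

Under the 9:6:1 hypothesis (Σ ratio = 16, N = 3101):
  disc-shaped: 3101 × 9/16 = 1744.3125
  spherical: 3101 × 6/16 = 1162.875
  elongated: 3101 × 1/16 = 193.8125
χ² = Σ (O − E)² / E
  disc-shaped: (1700 − 1744.3125)² / 1744.3125 = 1.1257
  spherical: (1208 − 1162.875)² / 1162.875 = 1.7511
  elongated: (193 − 193.8125)² / 193.8125 = 0.0034
χ² = 1.1257 + 1.7511 + 0.0034 = 2.8802 ≈ 2.880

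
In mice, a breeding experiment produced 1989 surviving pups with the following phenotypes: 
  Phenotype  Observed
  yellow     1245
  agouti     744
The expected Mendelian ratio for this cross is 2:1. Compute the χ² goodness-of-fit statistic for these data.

14.844

Under the 2:1 hypothesis (Σ ratio = 3, N = 1989):
  yellow: 1989 × 2/3 = 1326
  agouti: 1989 × 1/3 = 663
χ² = Σ (O − E)² / E
  yellow: (1245 − 1326)² / 1326 = 4.9480
  agouti: (744 − 663)² / 663 = 9.8959
χ² = 4.9480 + 9.8959 = 14.8439 ≈ 14.844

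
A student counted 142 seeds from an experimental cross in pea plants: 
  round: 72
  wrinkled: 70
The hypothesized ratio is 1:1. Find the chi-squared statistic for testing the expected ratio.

0.028

Expected counts for N = 142 under a 1:1 ratio (total parts = 2):
  round: 142 × 1/2 = 71
  wrinkled: 142 × 1/2 = 71
χ² = Σ (O − E)² / E
  round: (72 − 71)² / 71 = 0.0141
  wrinkled: (70 − 71)² / 71 = 0.0141
χ² = 0.0141 + 0.0141 = 0.0282 ≈ 0.028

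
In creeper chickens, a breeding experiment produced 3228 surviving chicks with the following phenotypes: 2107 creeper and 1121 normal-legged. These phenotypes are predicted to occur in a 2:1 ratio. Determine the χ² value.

2.823

Expected counts for N = 3228 under a 2:1 ratio (total parts = 3):
  creeper: 3228 × 2/3 = 2152
  normal-legged: 3228 × 1/3 = 1076
χ² = Σ (O − E)² / E
  creeper: (2107 − 2152)² / 2152 = 0.9410
  normal-legged: (1121 − 1076)² / 1076 = 1.8820
χ² = 0.9410 + 1.8820 = 2.823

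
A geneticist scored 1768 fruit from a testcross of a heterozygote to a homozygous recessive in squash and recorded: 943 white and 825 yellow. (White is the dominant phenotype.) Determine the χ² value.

7.876

A testcross of a heterozygote (Aa × aa) gives a 1:1 phenotypic ratio.
Total ratio parts = 2. Expected numbers out of 1768:
  white: 1768 × 1/2 = 884
  yellow: 1768 × 1/2 = 884
χ² = Σ (O − E)² / E
  white: (943 − 884)² / 884 = 3.9378
  yellow: (825 − 884)² / 884 = 3.9378
χ² = 3.9378 + 3.9378 = 7.8756 ≈ 7.876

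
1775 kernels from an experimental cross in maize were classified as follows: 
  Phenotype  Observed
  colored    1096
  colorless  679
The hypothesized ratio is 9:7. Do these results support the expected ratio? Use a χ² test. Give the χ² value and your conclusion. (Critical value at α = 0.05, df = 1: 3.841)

Under the 9:7 hypothesis (Σ ratio = 16, N = 1775):
  colored: 1775 × 9/16 = 998.4375
  colorless: 1775 × 7/16 = 776.5625
χ² = Σ (O − E)² / E
  colored: (1096 − 998.4375)² / 998.4375 = 9.5333
  colorless: (679 − 776.5625)² / 776.5625 = 12.2571
χ² = 9.5333 + 12.2571 = 21.7904 ≈ 21.790
Degrees of freedom = 2 − 1 = 1; critical value at α = 0.05 is 3.841.
Since 21.790 > 3.841, we reject the null hypothesis — the data do not fit the 9:7 ratio.

21.790; not consistent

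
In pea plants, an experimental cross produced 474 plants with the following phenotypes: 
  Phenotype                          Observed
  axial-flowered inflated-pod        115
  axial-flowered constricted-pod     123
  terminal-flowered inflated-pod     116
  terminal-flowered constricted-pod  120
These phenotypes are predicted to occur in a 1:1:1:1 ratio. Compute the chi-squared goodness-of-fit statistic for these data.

Expected counts for N = 474 under a 1:1:1:1 ratio (total parts = 4):
  axial-flowered inflated-pod: 474 × 1/4 = 118.5
  axial-flowered constricted-pod: 474 × 1/4 = 118.5
  terminal-flowered inflated-pod: 474 × 1/4 = 118.5
  terminal-flowered constricted-pod: 474 × 1/4 = 118.5
χ² = Σ (O − E)² / E
  axial-flowered inflated-pod: (115 − 118.5)² / 118.5 = 0.1034
  axial-flowered constricted-pod: (123 − 118.5)² / 118.5 = 0.1709
  terminal-flowered inflated-pod: (116 − 118.5)² / 118.5 = 0.0527
  terminal-flowered constricted-pod: (120 − 118.5)² / 118.5 = 0.0190
χ² = 0.1034 + 0.1709 + 0.0527 + 0.0190 = 0.346

0.346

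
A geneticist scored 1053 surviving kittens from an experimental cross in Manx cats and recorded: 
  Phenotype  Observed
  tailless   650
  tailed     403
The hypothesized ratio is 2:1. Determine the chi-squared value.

Total ratio parts = 3. Expected numbers out of 1053:
  tailless: 1053 × 2/3 = 702
  tailed: 1053 × 1/3 = 351
χ² = Σ (O − E)² / E
  tailless: (650 − 702)² / 702 = 3.8519
  tailed: (403 − 351)² / 351 = 7.7037
χ² = 3.8519 + 7.7037 = 11.5556 ≈ 11.556

11.556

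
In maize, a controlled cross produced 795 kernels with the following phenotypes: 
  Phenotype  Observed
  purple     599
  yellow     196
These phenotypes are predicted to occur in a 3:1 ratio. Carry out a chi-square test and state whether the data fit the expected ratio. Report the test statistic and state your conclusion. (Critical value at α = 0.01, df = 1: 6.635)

0.051; consistent

The 3:1 ratio has 4 parts, so with N = 795 the expected counts are:
  purple: 795 × 3/4 = 596.25
  yellow: 795 × 1/4 = 198.75
χ² = Σ (O − E)² / E
  purple: (599 − 596.25)² / 596.25 = 0.0127
  yellow: (196 − 198.75)² / 198.75 = 0.0381
χ² = 0.0127 + 0.0381 = 0.0508 ≈ 0.051
Degrees of freedom = 2 − 1 = 1; critical value at α = 0.01 is 6.635.
Since 0.051 < 6.635, we fail to reject the null hypothesis — the data are consistent with the 3:1 ratio.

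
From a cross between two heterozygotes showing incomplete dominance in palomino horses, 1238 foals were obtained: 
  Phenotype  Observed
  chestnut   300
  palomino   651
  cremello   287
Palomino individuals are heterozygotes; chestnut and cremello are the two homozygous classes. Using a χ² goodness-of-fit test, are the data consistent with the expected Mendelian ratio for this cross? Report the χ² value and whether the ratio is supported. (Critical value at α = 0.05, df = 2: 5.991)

3.582; consistent

With incomplete dominance, a heterozygote × heterozygote cross gives a 1:2:1 phenotypic ratio.
Under the 1:2:1 hypothesis (Σ ratio = 4, N = 1238):
  chestnut: 1238 × 1/4 = 309.5
  palomino: 1238 × 2/4 = 619
  cremello: 1238 × 1/4 = 309.5
χ² = Σ (O − E)² / E
  chestnut: (300 − 309.5)² / 309.5 = 0.2916
  palomino: (651 − 619)² / 619 = 1.6543
  cremello: (287 − 309.5)² / 309.5 = 1.6357
χ² = 0.2916 + 1.6543 + 1.6357 = 3.5816 ≈ 3.582
Degrees of freedom = 3 − 1 = 2; critical value at α = 0.05 is 5.991.
Since 3.582 < 5.991, we fail to reject the null hypothesis — the data are consistent with the 1:2:1 ratio.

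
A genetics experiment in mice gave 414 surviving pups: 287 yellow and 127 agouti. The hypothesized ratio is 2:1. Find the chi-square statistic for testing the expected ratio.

Total ratio parts = 3. Expected numbers out of 414:
  yellow: 414 × 2/3 = 276
  agouti: 414 × 1/3 = 138
χ² = Σ (O − E)² / E
  yellow: (287 − 276)² / 276 = 0.4384
  agouti: (127 − 138)² / 138 = 0.8768
χ² = 0.4384 + 0.8768 = 1.3152 ≈ 1.315

1.315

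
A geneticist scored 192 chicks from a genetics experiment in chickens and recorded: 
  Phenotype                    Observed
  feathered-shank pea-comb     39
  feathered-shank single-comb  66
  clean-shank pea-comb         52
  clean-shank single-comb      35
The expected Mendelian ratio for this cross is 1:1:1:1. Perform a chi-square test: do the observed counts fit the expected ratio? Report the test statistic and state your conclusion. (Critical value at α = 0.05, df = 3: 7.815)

Expected counts for N = 192 under a 1:1:1:1 ratio (total parts = 4):
  feathered-shank pea-comb: 192 × 1/4 = 48
  feathered-shank single-comb: 192 × 1/4 = 48
  clean-shank pea-comb: 192 × 1/4 = 48
  clean-shank single-comb: 192 × 1/4 = 48
χ² = Σ (O − E)² / E
  feathered-shank pea-comb: (39 − 48)² / 48 = 1.6875
  feathered-shank single-comb: (66 − 48)² / 48 = 6.7500
  clean-shank pea-comb: (52 − 48)² / 48 = 0.3333
  clean-shank single-comb: (35 − 48)² / 48 = 3.5208
χ² = 1.6875 + 6.7500 + 0.3333 + 3.5208 = 12.2916 ≈ 12.292
Degrees of freedom = 4 − 1 = 3; critical value at α = 0.05 is 7.815.
Since 12.292 > 7.815, we reject the null hypothesis — the data do not fit the 1:1:1:1 ratio.

12.292; not consistent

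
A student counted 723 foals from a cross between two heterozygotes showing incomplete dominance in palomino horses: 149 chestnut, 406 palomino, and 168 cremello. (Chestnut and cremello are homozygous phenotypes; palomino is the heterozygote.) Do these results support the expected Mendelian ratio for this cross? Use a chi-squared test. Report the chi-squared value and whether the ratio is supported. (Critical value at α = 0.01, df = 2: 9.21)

With incomplete dominance, a heterozygote × heterozygote cross gives a 1:2:1 phenotypic ratio.
Under the 1:2:1 hypothesis (Σ ratio = 4, N = 723):
  chestnut: 723 × 1/4 = 180.75
  palomino: 723 × 2/4 = 361.5
  cremello: 723 × 1/4 = 180.75
χ² = Σ (O − E)² / E
  chestnut: (149 − 180.75)² / 180.75 = 5.5771
  palomino: (406 − 361.5)² / 361.5 = 5.4779
  cremello: (168 − 180.75)² / 180.75 = 0.8994
χ² = 5.5771 + 5.4779 + 0.8994 = 11.9544 ≈ 11.954
Degrees of freedom = 3 − 1 = 2; critical value at α = 0.01 is 9.21.
Since 11.954 > 9.21, we reject the null hypothesis — the data do not fit the 1:2:1 ratio.

11.954; not consistent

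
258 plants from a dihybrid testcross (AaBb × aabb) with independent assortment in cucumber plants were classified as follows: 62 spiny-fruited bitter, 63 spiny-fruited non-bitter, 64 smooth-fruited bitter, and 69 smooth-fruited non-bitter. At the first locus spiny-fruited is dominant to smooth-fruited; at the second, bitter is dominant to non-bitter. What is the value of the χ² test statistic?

0.450

A dihybrid testcross with independent assortment gives a 1:1:1:1 ratio.
The 1:1:1:1 ratio has 4 parts, so with N = 258 the expected counts are:
  spiny-fruited bitter: 258 × 1/4 = 64.5
  spiny-fruited non-bitter: 258 × 1/4 = 64.5
  smooth-fruited bitter: 258 × 1/4 = 64.5
  smooth-fruited non-bitter: 258 × 1/4 = 64.5
χ² = Σ (O − E)² / E
  spiny-fruited bitter: (62 − 64.5)² / 64.5 = 0.0969
  spiny-fruited non-bitter: (63 − 64.5)² / 64.5 = 0.0349
  smooth-fruited bitter: (64 − 64.5)² / 64.5 = 0.0039
  smooth-fruited non-bitter: (69 − 64.5)² / 64.5 = 0.3140
χ² = 0.0969 + 0.0349 + 0.0039 + 0.3140 = 0.4497 ≈ 0.450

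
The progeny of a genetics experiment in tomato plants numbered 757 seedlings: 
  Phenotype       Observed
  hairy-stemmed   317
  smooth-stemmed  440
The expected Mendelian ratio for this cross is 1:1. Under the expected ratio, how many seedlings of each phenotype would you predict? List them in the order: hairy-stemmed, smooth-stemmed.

378.5, 378.5

The 1:1 ratio has 2 parts, so with N = 757 the expected counts are:
  hairy-stemmed: 757 × 1/2 = 378.5
  smooth-stemmed: 757 × 1/2 = 378.5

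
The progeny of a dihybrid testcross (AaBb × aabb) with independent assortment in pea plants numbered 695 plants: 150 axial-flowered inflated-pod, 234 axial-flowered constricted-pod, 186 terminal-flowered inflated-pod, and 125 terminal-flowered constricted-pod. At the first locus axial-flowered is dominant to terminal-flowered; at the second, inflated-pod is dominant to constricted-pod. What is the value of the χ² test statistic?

A dihybrid testcross with independent assortment gives a 1:1:1:1 ratio.
Expected counts for N = 695 under a 1:1:1:1 ratio (total parts = 4):
  axial-flowered inflated-pod: 695 × 1/4 = 173.75
  axial-flowered constricted-pod: 695 × 1/4 = 173.75
  terminal-flowered inflated-pod: 695 × 1/4 = 173.75
  terminal-flowered constricted-pod: 695 × 1/4 = 173.75
χ² = Σ (O − E)² / E
  axial-flowered inflated-pod: (150 − 173.75)² / 173.75 = 3.2464
  axial-flowered constricted-pod: (234 − 173.75)² / 173.75 = 20.8924
  terminal-flowered inflated-pod: (186 − 173.75)² / 173.75 = 0.8637
  terminal-flowered constricted-pod: (125 − 173.75)² / 173.75 = 13.6781
χ² = 3.2464 + 20.8924 + 0.8637 + 13.6781 = 38.6806 ≈ 38.681

38.681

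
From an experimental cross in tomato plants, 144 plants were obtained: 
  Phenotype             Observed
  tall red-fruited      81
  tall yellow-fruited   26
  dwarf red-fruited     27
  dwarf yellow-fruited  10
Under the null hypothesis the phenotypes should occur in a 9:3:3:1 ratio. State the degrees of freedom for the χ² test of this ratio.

3

A goodness-of-fit test with 4 phenotype classes has df = 4 − 1 = 3.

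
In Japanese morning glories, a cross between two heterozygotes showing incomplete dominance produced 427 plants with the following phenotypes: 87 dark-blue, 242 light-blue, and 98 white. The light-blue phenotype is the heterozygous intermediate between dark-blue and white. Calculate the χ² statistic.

8.176

With incomplete dominance, a heterozygote × heterozygote cross gives a 1:2:1 phenotypic ratio.
Total ratio parts = 4. Expected numbers out of 427:
  dark-blue: 427 × 1/4 = 106.75
  light-blue: 427 × 2/4 = 213.5
  white: 427 × 1/4 = 106.75
χ² = Σ (O − E)² / E
  dark-blue: (87 − 106.75)² / 106.75 = 3.6540
  light-blue: (242 − 213.5)² / 213.5 = 3.8044
  white: (98 − 106.75)² / 106.75 = 0.7172
χ² = 3.6540 + 3.8044 + 0.7172 = 8.1756 ≈ 8.176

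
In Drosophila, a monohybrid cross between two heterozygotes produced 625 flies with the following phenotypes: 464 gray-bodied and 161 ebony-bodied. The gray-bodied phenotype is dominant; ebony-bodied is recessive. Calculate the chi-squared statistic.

0.193

For a monohybrid cross between heterozygotes with complete dominance, the expected phenotypic ratio is 3:1.
Total ratio parts = 4. Expected numbers out of 625:
  gray-bodied: 625 × 3/4 = 468.75
  ebony-bodied: 625 × 1/4 = 156.25
χ² = Σ (O − E)² / E
  gray-bodied: (464 − 468.75)² / 468.75 = 0.0481
  ebony-bodied: (161 − 156.25)² / 156.25 = 0.1444
χ² = 0.0481 + 0.1444 = 0.1925 ≈ 0.193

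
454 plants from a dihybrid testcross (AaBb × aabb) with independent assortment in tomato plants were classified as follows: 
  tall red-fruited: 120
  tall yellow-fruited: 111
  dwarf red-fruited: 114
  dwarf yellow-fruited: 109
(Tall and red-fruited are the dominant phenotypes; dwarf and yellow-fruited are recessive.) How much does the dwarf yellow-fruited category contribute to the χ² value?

0.178

A dihybrid testcross with independent assortment gives a 1:1:1:1 ratio.
Expected counts for N = 454 under a 1:1:1:1 ratio (total parts = 4):
  tall red-fruited: 454 × 1/4 = 113.5
  tall yellow-fruited: 454 × 1/4 = 113.5
  dwarf red-fruited: 454 × 1/4 = 113.5
  dwarf yellow-fruited: 454 × 1/4 = 113.5
Contribution of dwarf yellow-fruited: (109 − 113.5)² / 113.5 = 0.1784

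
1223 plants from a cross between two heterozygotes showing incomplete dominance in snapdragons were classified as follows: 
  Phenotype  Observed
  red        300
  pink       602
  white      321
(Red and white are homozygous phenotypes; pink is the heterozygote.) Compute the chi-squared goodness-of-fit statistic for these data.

1.016

With incomplete dominance, a heterozygote × heterozygote cross gives a 1:2:1 phenotypic ratio.
Expected counts for N = 1223 under a 1:2:1 ratio (total parts = 4):
  red: 1223 × 1/4 = 305.75
  pink: 1223 × 2/4 = 611.5
  white: 1223 × 1/4 = 305.75
χ² = Σ (O − E)² / E
  red: (300 − 305.75)² / 305.75 = 0.1081
  pink: (602 − 611.5)² / 611.5 = 0.1476
  white: (321 − 305.75)² / 305.75 = 0.7606
χ² = 0.1081 + 0.1476 + 0.7606 = 1.0163 ≈ 1.016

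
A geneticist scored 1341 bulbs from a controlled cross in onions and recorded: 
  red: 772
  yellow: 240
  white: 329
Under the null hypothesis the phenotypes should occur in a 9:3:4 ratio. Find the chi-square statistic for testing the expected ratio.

1.052

Expected counts for N = 1341 under a 9:3:4 ratio (total parts = 16):
  red: 1341 × 9/16 = 754.3125
  yellow: 1341 × 3/16 = 251.4375
  white: 1341 × 4/16 = 335.25
χ² = Σ (O − E)² / E
  red: (772 − 754.3125)² / 754.3125 = 0.4147
  yellow: (240 − 251.4375)² / 251.4375 = 0.5203
  white: (329 − 335.25)² / 335.25 = 0.1165
χ² = 0.4147 + 0.5203 + 0.1165 = 1.0515 ≈ 1.052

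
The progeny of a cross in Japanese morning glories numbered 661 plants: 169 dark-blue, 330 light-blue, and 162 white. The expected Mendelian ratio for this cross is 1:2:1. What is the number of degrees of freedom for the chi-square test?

2

A goodness-of-fit test with 3 phenotype classes has df = 3 − 1 = 2.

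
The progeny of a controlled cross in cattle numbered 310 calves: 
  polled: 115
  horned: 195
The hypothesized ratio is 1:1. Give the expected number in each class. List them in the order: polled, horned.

155, 155

Expected counts for N = 310 under a 1:1 ratio (total parts = 2):
  polled: 310 × 1/2 = 155
  horned: 310 × 1/2 = 155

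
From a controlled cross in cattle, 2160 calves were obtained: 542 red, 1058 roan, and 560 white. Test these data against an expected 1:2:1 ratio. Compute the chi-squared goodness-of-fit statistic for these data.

1.196

Under the 1:2:1 hypothesis (Σ ratio = 4, N = 2160):
  red: 2160 × 1/4 = 540
  roan: 2160 × 2/4 = 1080
  white: 2160 × 1/4 = 540
χ² = Σ (O − E)² / E
  red: (542 − 540)² / 540 = 0.0074
  roan: (1058 − 1080)² / 1080 = 0.4481
  white: (560 − 540)² / 540 = 0.7407
χ² = 0.0074 + 0.4481 + 0.7407 = 1.1962 ≈ 1.196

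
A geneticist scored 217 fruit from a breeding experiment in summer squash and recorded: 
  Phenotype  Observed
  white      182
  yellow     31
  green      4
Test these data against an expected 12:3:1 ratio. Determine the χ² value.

Under the 12:3:1 hypothesis (Σ ratio = 16, N = 217):
  white: 217 × 12/16 = 162.75
  yellow: 217 × 3/16 = 40.6875
  green: 217 × 1/16 = 13.5625
χ² = Σ (O − E)² / E
  white: (182 − 162.75)² / 162.75 = 2.2769
  yellow: (31 − 40.6875)² / 40.6875 = 2.3065
  green: (4 − 13.5625)² / 13.5625 = 6.7422
χ² = 2.2769 + 2.3065 + 6.7422 = 11.3256 ≈ 11.326

11.326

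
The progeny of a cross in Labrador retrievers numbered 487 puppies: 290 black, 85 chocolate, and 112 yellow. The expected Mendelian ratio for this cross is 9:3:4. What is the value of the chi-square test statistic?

Total ratio parts = 16. Expected numbers out of 487:
  black: 487 × 9/16 = 273.9375
  chocolate: 487 × 3/16 = 91.3125
  yellow: 487 × 4/16 = 121.75
χ² = Σ (O − E)² / E
  black: (290 − 273.9375)² / 273.9375 = 0.9418
  chocolate: (85 − 91.3125)² / 91.3125 = 0.4364
  yellow: (112 − 121.75)² / 121.75 = 0.7808
χ² = 0.9418 + 0.4364 + 0.7808 = 2.159

2.159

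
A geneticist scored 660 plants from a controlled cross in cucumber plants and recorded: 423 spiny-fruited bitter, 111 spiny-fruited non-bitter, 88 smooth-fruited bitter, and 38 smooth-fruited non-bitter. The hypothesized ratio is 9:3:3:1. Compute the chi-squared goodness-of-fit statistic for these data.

The 9:3:3:1 ratio has 16 parts, so with N = 660 the expected counts are:
  spiny-fruited bitter: 660 × 9/16 = 371.25
  spiny-fruited non-bitter: 660 × 3/16 = 123.75
  smooth-fruited bitter: 660 × 3/16 = 123.75
  smooth-fruited non-bitter: 660 × 1/16 = 41.25
χ² = Σ (O − E)² / E
  spiny-fruited bitter: (423 − 371.25)² / 371.25 = 7.2136
  spiny-fruited non-bitter: (111 − 123.75)² / 123.75 = 1.3136
  smooth-fruited bitter: (88 − 123.75)² / 123.75 = 10.3278
  smooth-fruited non-bitter: (38 − 41.25)² / 41.25 = 0.2561
χ² = 7.2136 + 1.3136 + 10.3278 + 0.2561 = 19.1111 ≈ 19.111

19.111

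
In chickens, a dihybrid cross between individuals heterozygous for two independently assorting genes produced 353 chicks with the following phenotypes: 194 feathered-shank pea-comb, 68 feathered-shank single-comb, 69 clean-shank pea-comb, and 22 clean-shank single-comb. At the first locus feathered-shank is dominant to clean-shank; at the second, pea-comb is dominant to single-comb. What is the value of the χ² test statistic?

0.274

A dihybrid F₂ with independent assortment and complete dominance at both loci gives a 9:3:3:1 phenotypic ratio.
Total ratio parts = 16. Expected numbers out of 353:
  feathered-shank pea-comb: 353 × 9/16 = 198.5625
  feathered-shank single-comb: 353 × 3/16 = 66.1875
  clean-shank pea-comb: 353 × 3/16 = 66.1875
  clean-shank single-comb: 353 × 1/16 = 22.0625
χ² = Σ (O − E)² / E
  feathered-shank pea-comb: (194 − 198.5625)² / 198.5625 = 0.1048
  feathered-shank single-comb: (68 − 66.1875)² / 66.1875 = 0.0496
  clean-shank pea-comb: (69 − 66.1875)² / 66.1875 = 0.1195
  clean-shank single-comb: (22 − 22.0625)² / 22.0625 = 0.0002
χ² = 0.1048 + 0.0496 + 0.1195 + 0.0002 = 0.2741 ≈ 0.274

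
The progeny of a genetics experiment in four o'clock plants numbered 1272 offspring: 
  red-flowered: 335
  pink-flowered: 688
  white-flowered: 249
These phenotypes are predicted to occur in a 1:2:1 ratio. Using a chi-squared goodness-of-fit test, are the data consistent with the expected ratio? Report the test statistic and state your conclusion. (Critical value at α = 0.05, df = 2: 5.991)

20.132; not consistent

Under the 1:2:1 hypothesis (Σ ratio = 4, N = 1272):
  red-flowered: 1272 × 1/4 = 318
  pink-flowered: 1272 × 2/4 = 636
  white-flowered: 1272 × 1/4 = 318
χ² = Σ (O − E)² / E
  red-flowered: (335 − 318)² / 318 = 0.9088
  pink-flowered: (688 − 636)² / 636 = 4.2516
  white-flowered: (249 − 318)² / 318 = 14.9717
χ² = 0.9088 + 4.2516 + 14.9717 = 20.1321 ≈ 20.132
Degrees of freedom = 3 − 1 = 2; critical value at α = 0.05 is 5.991.
Since 20.132 > 5.991, we reject the null hypothesis — the data do not fit the 1:2:1 ratio.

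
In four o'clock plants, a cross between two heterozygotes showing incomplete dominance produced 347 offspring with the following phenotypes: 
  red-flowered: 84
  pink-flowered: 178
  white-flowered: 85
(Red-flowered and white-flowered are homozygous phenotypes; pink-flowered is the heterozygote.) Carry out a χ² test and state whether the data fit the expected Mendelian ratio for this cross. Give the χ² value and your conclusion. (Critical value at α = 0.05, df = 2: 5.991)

With incomplete dominance, a heterozygote × heterozygote cross gives a 1:2:1 phenotypic ratio.
Total ratio parts = 4. Expected numbers out of 347:
  red-flowered: 347 × 1/4 = 86.75
  pink-flowered: 347 × 2/4 = 173.5
  white-flowered: 347 × 1/4 = 86.75
χ² = Σ (O − E)² / E
  red-flowered: (84 − 86.75)² / 86.75 = 0.0872
  pink-flowered: (178 − 173.5)² / 173.5 = 0.1167
  white-flowered: (85 − 86.75)² / 86.75 = 0.0353
χ² = 0.0872 + 0.1167 + 0.0353 = 0.2392 ≈ 0.239
Degrees of freedom = 3 − 1 = 2; critical value at α = 0.05 is 5.991.
Since 0.239 < 5.991, we fail to reject the null hypothesis — the data are consistent with the 1:2:1 ratio.

0.239; consistent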